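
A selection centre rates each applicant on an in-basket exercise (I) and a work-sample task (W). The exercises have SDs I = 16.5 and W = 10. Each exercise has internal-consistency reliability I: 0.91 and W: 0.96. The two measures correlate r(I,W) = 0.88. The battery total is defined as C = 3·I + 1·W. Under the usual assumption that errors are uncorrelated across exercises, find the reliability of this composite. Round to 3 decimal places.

Var(C) = 3²·16.5² + 10² + 2·[3·16.5·10·0.88] = 2550.25 + 871.2 = 3421.45.
With uncorrelated errors the cross-covariances are all true-score covariance, so they carry over unchanged; only the diagonal terms shrink to ρᵢσᵢ².
True-score variance = [3²·16.5²·0.91 + 10²·0.96] + 871.2 = 2325.73 + 871.2 = 3196.93.
Reliability = 3196.93 / 3421.45 = 0.934.

0.934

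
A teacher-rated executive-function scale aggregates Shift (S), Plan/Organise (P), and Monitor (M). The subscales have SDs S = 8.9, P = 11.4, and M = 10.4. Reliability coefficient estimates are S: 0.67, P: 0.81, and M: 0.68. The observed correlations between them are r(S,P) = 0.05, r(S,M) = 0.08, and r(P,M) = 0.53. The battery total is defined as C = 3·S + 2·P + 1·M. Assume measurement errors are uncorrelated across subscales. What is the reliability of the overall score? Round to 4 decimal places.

0.7828

Var(C) = 3²·8.9² + 2²·11.4² + 10.4² + 2·[6·8.9·11.4·0.05 + 3·8.9·10.4·0.08 + 2·11.4·10.4·0.53] = 1340.89 + 356.652 = 1697.54.
Because errors are independent across components, Cov(Tᵢ,Tⱼ) = Cov(Xᵢ,Xⱼ); the off-diagonal part of the true-score variance is the same as above.
True-score variance = [3²·8.9²·0.67 + 2²·11.4²·0.81 + 10.4²·0.68] + 356.652 = 972.256 + 356.652 = 1328.91.
Reliability = 1328.91 / 1697.54 = 0.7828.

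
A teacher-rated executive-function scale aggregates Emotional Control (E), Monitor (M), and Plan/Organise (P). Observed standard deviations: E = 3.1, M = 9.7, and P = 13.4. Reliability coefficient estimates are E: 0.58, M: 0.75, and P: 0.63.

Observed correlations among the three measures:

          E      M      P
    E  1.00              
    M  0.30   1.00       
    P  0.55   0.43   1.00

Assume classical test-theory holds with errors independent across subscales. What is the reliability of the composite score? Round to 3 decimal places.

0.795

Var(E+M+P) = 3.1² + 9.7² + 13.4² + 2·[3.1·9.7·0.30 + 3.1·13.4·0.55 + 9.7·13.4·0.43] = 283.26 + 175.519 = 458.779.
Under uncorrelated errors the observed covariances equal the true-score covariances, so only the own-variance terms attenuate.
True-score variance = [3.1²·0.58 + 9.7²·0.75 + 13.4²·0.63] + 175.519 = 189.264 + 175.519 = 364.783.
Reliability = 364.783 / 458.779 = 0.795.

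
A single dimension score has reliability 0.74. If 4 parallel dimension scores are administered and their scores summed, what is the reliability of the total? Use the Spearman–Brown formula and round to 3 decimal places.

ρ_k = kρ / (1 + (k−1)ρ) = 4·0.74 / (1 + 3·0.74) = 2.960 / 3.220 = 0.919.

0.919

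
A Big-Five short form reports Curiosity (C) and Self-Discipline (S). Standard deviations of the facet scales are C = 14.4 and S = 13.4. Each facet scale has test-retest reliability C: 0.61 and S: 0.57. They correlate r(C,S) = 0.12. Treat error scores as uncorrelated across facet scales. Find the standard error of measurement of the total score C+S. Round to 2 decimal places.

Var(total) = 386.92 + 46.3104 = 433.23.
True-score variance = 228.839 + 46.3104 = 275.149, so reliability = 0.6351.
Error variance = 433.23 − 275.149 = 158.081; SEM = √158.081 = 12.57.

12.57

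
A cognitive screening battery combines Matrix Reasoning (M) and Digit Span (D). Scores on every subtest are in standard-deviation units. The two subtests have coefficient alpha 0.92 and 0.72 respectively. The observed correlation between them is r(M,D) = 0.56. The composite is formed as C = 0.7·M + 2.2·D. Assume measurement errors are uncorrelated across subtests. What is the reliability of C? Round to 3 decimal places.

Var(C) = 0.7² + 2.2² + 2·[1.54·0.56] = 5.33 + 1.7248 = 7.0548.
Because errors are independent across components, Cov(Tᵢ,Tⱼ) = Cov(Xᵢ,Xⱼ); the off-diagonal part of the true-score variance is the same as above.
True-score variance = [0.7²·0.92 + 2.2²·0.72] + 1.7248 = 3.9356 + 1.7248 = 5.6604.
Reliability = 5.6604 / 7.0548 = 0.802.

0.802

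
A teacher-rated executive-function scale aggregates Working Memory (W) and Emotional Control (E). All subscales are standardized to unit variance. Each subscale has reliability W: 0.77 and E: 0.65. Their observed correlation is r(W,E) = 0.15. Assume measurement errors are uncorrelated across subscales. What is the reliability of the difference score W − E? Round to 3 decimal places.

0.659

Var(W−E) = 1 + 1 − 2·0.15 = 2 − 0.3 = 1.7.
Because errors are independent across components, Cov(Tᵢ,Tⱼ) = Cov(Xᵢ,Xⱼ); the off-diagonal part of the true-score variance is the same as above.
True-score variance = [0.77 + 0.65] − 0.3 = 1.42 − 0.3 = 1.12.
Reliability = 1.12 / 1.7 = 0.659.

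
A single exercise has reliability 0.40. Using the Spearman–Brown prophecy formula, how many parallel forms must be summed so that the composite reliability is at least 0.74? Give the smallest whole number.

5

k ≥ ρ*(1−ρ₁)/(ρ₁(1−ρ*)) = 0.74·0.60 / (0.40·0.26) = 4.269.
Smallest integer k = 5.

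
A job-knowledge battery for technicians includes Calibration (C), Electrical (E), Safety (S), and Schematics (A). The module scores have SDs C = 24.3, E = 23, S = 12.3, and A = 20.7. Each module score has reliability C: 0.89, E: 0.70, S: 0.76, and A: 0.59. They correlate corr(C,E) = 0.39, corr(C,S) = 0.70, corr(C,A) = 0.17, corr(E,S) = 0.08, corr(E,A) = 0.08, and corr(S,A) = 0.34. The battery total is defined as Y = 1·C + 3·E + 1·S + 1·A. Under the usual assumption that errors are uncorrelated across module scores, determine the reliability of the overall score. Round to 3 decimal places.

Var(Y) = 24.3² + 3²·23² + 12.3² + 20.7² + 2·[3·24.3·23·0.39 + 24.3·12.3·0.70 + 24.3·20.7·0.17 + 3·23·12.3·0.08 + 3·23·20.7·0.08 + 12.3·20.7·0.34] = 5931.27 + 2434.75 = 8366.02.
Because errors are independent across components, Cov(Tᵢ,Tⱼ) = Cov(Xᵢ,Xⱼ); the off-diagonal part of the true-score variance is the same as above.
True-score variance = [24.3²·0.89 + 3²·23²·0.70 + 12.3²·0.76 + 20.7²·0.59] + 2434.75 = 4226.03 + 2434.75 = 6660.78.
Reliability = 6660.78 / 8366.02 = 0.796.

0.796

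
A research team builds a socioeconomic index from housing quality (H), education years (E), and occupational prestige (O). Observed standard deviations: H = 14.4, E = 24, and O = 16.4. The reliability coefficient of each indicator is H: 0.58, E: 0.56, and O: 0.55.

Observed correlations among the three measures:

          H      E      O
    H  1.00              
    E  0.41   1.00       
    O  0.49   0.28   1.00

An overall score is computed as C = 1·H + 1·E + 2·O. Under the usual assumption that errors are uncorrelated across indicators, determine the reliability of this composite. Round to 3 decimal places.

0.729

Var(C) = 14.4² + 24² + 2²·16.4² + 2·[14.4·24·0.41 + 2·14.4·16.4·0.49 + 2·24·16.4·0.28] = 1859.2 + 1187.1 = 3046.3.
Because errors are independent across components, Cov(Tᵢ,Tⱼ) = Cov(Xᵢ,Xⱼ); the off-diagonal part of the true-score variance is the same as above.
True-score variance = [14.4²·0.58 + 24²·0.56 + 2²·16.4²·0.55] + 1187.1 = 1034.54 + 1187.1 = 2221.64.
Reliability = 2221.64 / 3046.3 = 0.729.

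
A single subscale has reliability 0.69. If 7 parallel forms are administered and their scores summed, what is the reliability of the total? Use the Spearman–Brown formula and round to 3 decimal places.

0.940

ρ_k = kρ / (1 + (k−1)ρ) = 7·0.69 / (1 + 6·0.69) = 4.830 / 5.140 = 0.940.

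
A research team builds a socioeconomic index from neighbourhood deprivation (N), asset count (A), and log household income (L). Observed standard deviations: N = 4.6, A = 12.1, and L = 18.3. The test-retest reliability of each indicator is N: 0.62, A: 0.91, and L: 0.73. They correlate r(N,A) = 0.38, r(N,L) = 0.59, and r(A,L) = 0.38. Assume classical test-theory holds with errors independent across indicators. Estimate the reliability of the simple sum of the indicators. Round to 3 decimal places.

0.863

Var(N+A+L) = 4.6² + 12.1² + 18.3² + 2·[4.6·12.1·0.38 + 4.6·18.3·0.59 + 12.1·18.3·0.38] = 502.46 + 309.921 = 812.381.
Because errors are independent across components, Cov(Tᵢ,Tⱼ) = Cov(Xᵢ,Xⱼ); the off-diagonal part of the true-score variance is the same as above.
True-score variance = [4.6²·0.62 + 12.1²·0.91 + 18.3²·0.73] + 309.921 = 390.822 + 309.921 = 700.743.
Reliability = 700.743 / 812.381 = 0.863.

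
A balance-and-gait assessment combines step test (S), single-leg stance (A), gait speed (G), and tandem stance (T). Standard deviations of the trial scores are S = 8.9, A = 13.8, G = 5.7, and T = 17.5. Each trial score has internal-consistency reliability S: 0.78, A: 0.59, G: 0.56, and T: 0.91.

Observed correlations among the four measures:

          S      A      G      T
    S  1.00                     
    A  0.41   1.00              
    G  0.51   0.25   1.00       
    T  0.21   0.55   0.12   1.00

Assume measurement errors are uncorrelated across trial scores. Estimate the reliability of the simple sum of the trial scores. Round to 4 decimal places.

Var(S+A+G+T) = 8.9² + 13.8² + 5.7² + 17.5² + 2·[8.9·13.8·0.41 + 8.9·5.7·0.51 + 8.9·17.5·0.21 + 13.8·5.7·0.25 + 13.8·17.5·0.55 + 5.7·17.5·0.12] = 608.39 + 546.792 = 1155.18.
Because errors are independent across components, Cov(Tᵢ,Tⱼ) = Cov(Xᵢ,Xⱼ); the off-diagonal part of the true-score variance is the same as above.
True-score variance = [8.9²·0.78 + 13.8²·0.59 + 5.7²·0.56 + 17.5²·0.91] + 546.792 = 471.025 + 546.792 = 1017.82.
Reliability = 1017.82 / 1155.18 = 0.8811.

0.8811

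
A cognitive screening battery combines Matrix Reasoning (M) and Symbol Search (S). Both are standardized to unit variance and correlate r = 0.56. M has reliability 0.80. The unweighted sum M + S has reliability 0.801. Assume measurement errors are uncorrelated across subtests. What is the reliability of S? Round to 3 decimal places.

0.579

Var(M+S) = 2 + 2·0.56 = 3.120.
True-score variance = ρ_M + ρ_S + 2·0.56, so 0.801 = (0.80 + ρ_S + 1.12) / 3.120.
ρ_S = 0.801·3.120 − 0.80 − 1.12 = 0.579.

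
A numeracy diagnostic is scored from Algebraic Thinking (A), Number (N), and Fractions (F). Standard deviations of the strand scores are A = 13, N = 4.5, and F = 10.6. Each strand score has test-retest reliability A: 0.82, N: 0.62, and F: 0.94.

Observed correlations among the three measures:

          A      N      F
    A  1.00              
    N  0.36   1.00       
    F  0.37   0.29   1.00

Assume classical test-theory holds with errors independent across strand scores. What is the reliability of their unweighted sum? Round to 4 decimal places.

0.9052

Var(A+N+F) = 13² + 4.5² + 10.6² + 2·[13·4.5·0.36 + 13·10.6·0.37 + 4.5·10.6·0.29] = 301.61 + 171.758 = 473.368.
Because errors are independent across components, Cov(Tᵢ,Tⱼ) = Cov(Xᵢ,Xⱼ); the off-diagonal part of the true-score variance is the same as above.
True-score variance = [13²·0.82 + 4.5²·0.62 + 10.6²·0.94] + 171.758 = 256.753 + 171.758 = 428.511.
Reliability = 428.511 / 473.368 = 0.9052.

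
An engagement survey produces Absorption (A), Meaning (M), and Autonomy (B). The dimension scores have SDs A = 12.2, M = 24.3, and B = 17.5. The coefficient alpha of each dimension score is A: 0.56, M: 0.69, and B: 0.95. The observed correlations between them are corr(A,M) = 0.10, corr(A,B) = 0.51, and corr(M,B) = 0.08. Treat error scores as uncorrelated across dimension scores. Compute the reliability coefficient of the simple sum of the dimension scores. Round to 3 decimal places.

Var(A+M+B) = 12.2² + 24.3² + 17.5² + 2·[12.2·24.3·0.10 + 12.2·17.5·0.51 + 24.3·17.5·0.08] = 1045.58 + 345.102 = 1390.68.
With uncorrelated errors the cross-covariances are all true-score covariance, so they carry over unchanged; only the diagonal terms shrink to ρᵢσᵢ².
True-score variance = [12.2²·0.56 + 24.3²·0.69 + 17.5²·0.95] + 345.102 = 781.726 + 345.102 = 1126.83.
Reliability = 1126.83 / 1390.68 = 0.810.

0.810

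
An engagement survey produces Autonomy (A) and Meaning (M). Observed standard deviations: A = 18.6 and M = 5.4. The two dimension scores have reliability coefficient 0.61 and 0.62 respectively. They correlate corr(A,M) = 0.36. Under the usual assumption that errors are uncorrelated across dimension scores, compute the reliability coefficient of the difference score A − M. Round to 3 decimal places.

0.518

Var(A−M) = 18.6² + 5.4² − 2·18.6·5.4·0.36 = 375.12 − 72.3168 = 302.803.
With uncorrelated errors the cross-covariances are all true-score covariance, so they carry over unchanged; only the diagonal terms shrink to ρᵢσᵢ².
True-score variance = [18.6²·0.61 + 5.4²·0.62] − 72.3168 = 229.115 − 72.3168 = 156.798.
Reliability = 156.798 / 302.803 = 0.518.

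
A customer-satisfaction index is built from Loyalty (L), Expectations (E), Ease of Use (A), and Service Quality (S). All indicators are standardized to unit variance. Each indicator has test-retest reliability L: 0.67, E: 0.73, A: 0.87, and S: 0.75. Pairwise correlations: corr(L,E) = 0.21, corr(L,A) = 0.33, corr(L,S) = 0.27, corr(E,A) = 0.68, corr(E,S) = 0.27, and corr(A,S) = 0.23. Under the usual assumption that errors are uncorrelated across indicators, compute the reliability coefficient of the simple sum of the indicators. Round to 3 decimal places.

Var(L+E+A+S) = 4 + 2·[0.21 + 0.33 + 0.27 + 0.68 + 0.27 + 0.23] = 4 + 3.98 = 7.98.
With uncorrelated errors the cross-covariances are all true-score covariance, so they carry over unchanged; only the diagonal terms shrink to ρᵢσᵢ².
True-score variance = [0.67 + 0.73 + 0.87 + 0.75] + 3.98 = 3.02 + 3.98 = 7.
Reliability = 7 / 7.98 = 0.877.

0.877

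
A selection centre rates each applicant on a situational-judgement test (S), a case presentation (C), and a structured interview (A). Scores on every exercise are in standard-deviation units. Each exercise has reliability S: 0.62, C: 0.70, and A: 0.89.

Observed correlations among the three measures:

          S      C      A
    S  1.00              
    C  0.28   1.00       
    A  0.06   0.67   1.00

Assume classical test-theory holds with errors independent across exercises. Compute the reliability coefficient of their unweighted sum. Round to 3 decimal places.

0.843

Var(S+C+A) = 3 + 2·[0.28 + 0.06 + 0.67] = 3 + 2.02 = 5.02.
Under uncorrelated errors the observed covariances equal the true-score covariances, so only the own-variance terms attenuate.
True-score variance = [0.62 + 0.70 + 0.89] + 2.02 = 2.21 + 2.02 = 4.23.
Reliability = 4.23 / 5.02 = 0.843.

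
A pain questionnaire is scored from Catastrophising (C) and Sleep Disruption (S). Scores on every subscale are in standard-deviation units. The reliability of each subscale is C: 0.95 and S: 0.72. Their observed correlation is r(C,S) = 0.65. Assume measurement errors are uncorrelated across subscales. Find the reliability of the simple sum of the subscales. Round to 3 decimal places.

Var(C+S) = 2 + 2·[0.65] = 2 + 1.3 = 3.3.
With uncorrelated errors the cross-covariances are all true-score covariance, so they carry over unchanged; only the diagonal terms shrink to ρᵢσᵢ².
True-score variance = [0.95 + 0.72] + 1.3 = 1.67 + 1.3 = 2.97.
Reliability = 2.97 / 3.3 = 0.900.

0.900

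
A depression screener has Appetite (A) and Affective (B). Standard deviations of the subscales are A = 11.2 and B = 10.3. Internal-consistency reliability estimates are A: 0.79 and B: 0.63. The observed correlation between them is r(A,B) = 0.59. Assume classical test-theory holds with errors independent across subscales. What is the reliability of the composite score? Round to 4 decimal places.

0.8216

Var(A+B) = 11.2² + 10.3² + 2·[11.2·10.3·0.59] = 231.53 + 136.125 = 367.655.
Because errors are independent across components, Cov(Tᵢ,Tⱼ) = Cov(Xᵢ,Xⱼ); the off-diagonal part of the true-score variance is the same as above.
True-score variance = [11.2²·0.79 + 10.3²·0.63] + 136.125 = 165.934 + 136.125 = 302.059.
Reliability = 302.059 / 367.655 = 0.8216.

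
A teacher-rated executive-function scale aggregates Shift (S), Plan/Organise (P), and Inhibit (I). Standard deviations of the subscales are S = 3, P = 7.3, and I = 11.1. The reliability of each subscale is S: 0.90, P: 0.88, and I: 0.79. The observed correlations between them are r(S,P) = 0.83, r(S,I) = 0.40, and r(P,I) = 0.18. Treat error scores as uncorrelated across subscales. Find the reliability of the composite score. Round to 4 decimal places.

0.8805

Var(S+P+I) = 3² + 7.3² + 11.1² + 2·[3·7.3·0.83 + 3·11.1·0.40 + 7.3·11.1·0.18] = 185.5 + 92.1648 = 277.665.
With uncorrelated errors the cross-covariances are all true-score covariance, so they carry over unchanged; only the diagonal terms shrink to ρᵢσᵢ².
True-score variance = [3²·0.90 + 7.3²·0.88 + 11.1²·0.79] + 92.1648 = 152.331 + 92.1648 = 244.496.
Reliability = 244.496 / 277.665 = 0.8805.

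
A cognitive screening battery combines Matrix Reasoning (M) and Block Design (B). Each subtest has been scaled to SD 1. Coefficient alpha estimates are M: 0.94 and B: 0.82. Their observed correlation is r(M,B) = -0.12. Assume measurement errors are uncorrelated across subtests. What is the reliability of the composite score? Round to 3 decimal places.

0.864

Var(M+B) = 2 + 2·[(-0.12)] = 2 − 0.24 = 1.76.
Under uncorrelated errors the observed covariances equal the true-score covariances, so only the own-variance terms attenuate.
True-score variance = [0.94 + 0.82] − 0.24 = 1.76 − 0.24 = 1.52.
Reliability = 1.52 / 1.76 = 0.864.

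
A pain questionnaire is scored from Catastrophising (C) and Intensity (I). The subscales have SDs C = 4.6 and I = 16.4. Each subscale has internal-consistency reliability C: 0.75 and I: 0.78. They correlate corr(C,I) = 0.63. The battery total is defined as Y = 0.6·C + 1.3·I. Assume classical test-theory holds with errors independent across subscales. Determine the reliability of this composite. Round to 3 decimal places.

0.810

Var(Y) = 0.6²·4.6² + 1.3²·16.4² + 2·[0.78·4.6·16.4·0.63] = 462.16 + 74.1424 = 536.302.
Because errors are independent across components, Cov(Tᵢ,Tⱼ) = Cov(Xᵢ,Xⱼ); the off-diagonal part of the true-score variance is the same as above.
True-score variance = [0.6²·4.6²·0.75 + 1.3²·16.4²·0.78] + 74.1424 = 360.256 + 74.1424 = 434.399.
Reliability = 434.399 / 536.302 = 0.810.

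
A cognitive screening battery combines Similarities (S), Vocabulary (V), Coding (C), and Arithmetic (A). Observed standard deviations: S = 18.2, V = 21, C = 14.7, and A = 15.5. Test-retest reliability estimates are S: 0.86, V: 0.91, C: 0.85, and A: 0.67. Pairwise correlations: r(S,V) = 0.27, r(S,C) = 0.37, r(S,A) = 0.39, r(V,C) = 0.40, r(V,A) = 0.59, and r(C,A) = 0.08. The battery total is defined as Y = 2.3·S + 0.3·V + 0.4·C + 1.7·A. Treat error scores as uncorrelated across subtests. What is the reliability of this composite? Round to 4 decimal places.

Var(Y) = 2.3²·18.2² + 0.3²·21² + 0.4²·14.7² + 1.7²·15.5² + 2·[0.69·18.2·21·0.27 + 0.92·18.2·14.7·0.37 + 3.91·18.2·15.5·0.39 + 0.12·21·14.7·0.40 + 0.51·21·15.5·0.59 + 0.68·14.7·15.5·0.08] = 2520.85 + 1435.21 = 3956.06.
Because errors are independent across components, Cov(Tᵢ,Tⱼ) = Cov(Xᵢ,Xⱼ); the off-diagonal part of the true-score variance is the same as above.
True-score variance = [2.3²·18.2²·0.86 + 0.3²·21²·0.91 + 0.4²·14.7²·0.85 + 1.7²·15.5²·0.67] + 1435.21 = 2037.65 + 1435.21 = 3472.85.
Reliability = 3472.85 / 3956.06 = 0.8779.

0.8779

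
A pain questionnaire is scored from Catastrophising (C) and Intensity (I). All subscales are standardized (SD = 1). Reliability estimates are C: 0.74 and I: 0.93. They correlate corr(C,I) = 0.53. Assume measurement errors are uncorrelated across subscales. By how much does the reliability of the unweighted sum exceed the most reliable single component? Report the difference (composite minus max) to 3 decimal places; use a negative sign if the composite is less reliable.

-0.038

Var(sum) = 2 + 1.06 = 3.06; true-score variance = 1.67 + 1.06 = 2.73; composite reliability = 0.8922.
Max component reliability = 0.9300.
Difference = 0.8922 − 0.9300 = -0.038.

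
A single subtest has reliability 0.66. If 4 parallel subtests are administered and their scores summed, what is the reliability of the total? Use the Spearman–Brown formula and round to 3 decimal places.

ρ_k = kρ / (1 + (k−1)ρ) = 4·0.66 / (1 + 3·0.66) = 2.640 / 2.980 = 0.886.

0.886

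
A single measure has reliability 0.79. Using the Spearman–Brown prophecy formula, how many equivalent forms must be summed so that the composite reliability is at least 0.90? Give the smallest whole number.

k ≥ ρ*(1−ρ₁)/(ρ₁(1−ρ*)) = 0.90·0.21 / (0.79·0.10) = 2.392.
Smallest integer k = 3.

3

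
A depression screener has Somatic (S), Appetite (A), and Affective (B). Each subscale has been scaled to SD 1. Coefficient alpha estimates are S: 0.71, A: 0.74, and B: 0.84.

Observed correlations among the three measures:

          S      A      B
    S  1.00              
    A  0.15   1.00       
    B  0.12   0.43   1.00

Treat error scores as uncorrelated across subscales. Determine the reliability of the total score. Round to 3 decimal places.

Var(S+A+B) = 3 + 2·[0.15 + 0.12 + 0.43] = 3 + 1.4 = 4.4.
Because errors are independent across components, Cov(Tᵢ,Tⱼ) = Cov(Xᵢ,Xⱼ); the off-diagonal part of the true-score variance is the same as above.
True-score variance = [0.71 + 0.74 + 0.84] + 1.4 = 2.29 + 1.4 = 3.69.
Reliability = 3.69 / 4.4 = 0.839.

0.839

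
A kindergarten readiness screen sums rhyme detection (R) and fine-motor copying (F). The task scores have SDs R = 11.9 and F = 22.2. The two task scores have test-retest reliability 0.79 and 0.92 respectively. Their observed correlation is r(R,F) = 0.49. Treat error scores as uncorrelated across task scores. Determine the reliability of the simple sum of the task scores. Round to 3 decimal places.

0.923

Var(R+F) = 11.9² + 22.2² + 2·[11.9·22.2·0.49] = 634.45 + 258.896 = 893.346.
Because errors are independent across components, Cov(Tᵢ,Tⱼ) = Cov(Xᵢ,Xⱼ); the off-diagonal part of the true-score variance is the same as above.
True-score variance = [11.9²·0.79 + 22.2²·0.92] + 258.896 = 565.285 + 258.896 = 824.181.
Reliability = 824.181 / 893.346 = 0.923.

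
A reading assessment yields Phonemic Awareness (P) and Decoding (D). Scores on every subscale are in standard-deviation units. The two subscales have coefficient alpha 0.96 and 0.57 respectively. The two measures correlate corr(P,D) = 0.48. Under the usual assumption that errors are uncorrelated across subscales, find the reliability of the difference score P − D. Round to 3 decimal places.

Var(P−D) = 1 + 1 − 2·0.48 = 2 − 0.96 = 1.04.
Under uncorrelated errors the observed covariances equal the true-score covariances, so only the own-variance terms attenuate.
True-score variance = [0.96 + 0.57] − 0.96 = 1.53 − 0.96 = 0.57.
Reliability = 0.57 / 1.04 = 0.548.

0.548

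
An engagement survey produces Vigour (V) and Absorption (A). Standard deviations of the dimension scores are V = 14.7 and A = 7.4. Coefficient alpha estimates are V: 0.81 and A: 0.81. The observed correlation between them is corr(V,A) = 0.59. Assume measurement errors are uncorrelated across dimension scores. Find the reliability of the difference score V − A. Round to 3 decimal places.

0.639

Var(V−A) = 14.7² + 7.4² − 2·14.7·7.4·0.59 = 270.85 − 128.36 = 142.49.
Because errors are independent across components, Cov(Tᵢ,Tⱼ) = Cov(Xᵢ,Xⱼ); the off-diagonal part of the true-score variance is the same as above.
True-score variance = [14.7²·0.81 + 7.4²·0.81] − 128.36 = 219.388 − 128.36 = 91.0281.
Reliability = 91.0281 / 142.49 = 0.639.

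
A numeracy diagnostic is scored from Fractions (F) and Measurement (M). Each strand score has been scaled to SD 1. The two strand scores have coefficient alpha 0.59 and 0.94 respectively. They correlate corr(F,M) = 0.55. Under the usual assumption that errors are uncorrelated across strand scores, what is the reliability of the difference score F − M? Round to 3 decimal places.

0.478

Var(F−M) = 1 + 1 − 2·0.55 = 2 − 1.1 = 0.9.
With uncorrelated errors the cross-covariances are all true-score covariance, so they carry over unchanged; only the diagonal terms shrink to ρᵢσᵢ².
True-score variance = [0.59 + 0.94] − 1.1 = 1.53 − 1.1 = 0.43.
Reliability = 0.43 / 0.9 = 0.478.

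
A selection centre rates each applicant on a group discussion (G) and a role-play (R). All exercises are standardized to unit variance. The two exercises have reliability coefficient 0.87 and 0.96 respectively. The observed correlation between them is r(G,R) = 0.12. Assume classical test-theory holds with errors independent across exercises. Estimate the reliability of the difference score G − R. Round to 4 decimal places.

Var(G−R) = 1 + 1 − 2·0.12 = 2 − 0.24 = 1.76.
Because errors are independent across components, Cov(Tᵢ,Tⱼ) = Cov(Xᵢ,Xⱼ); the off-diagonal part of the true-score variance is the same as above.
True-score variance = [0.87 + 0.96] − 0.24 = 1.83 − 0.24 = 1.59.
Reliability = 1.59 / 1.76 = 0.9034.

0.9034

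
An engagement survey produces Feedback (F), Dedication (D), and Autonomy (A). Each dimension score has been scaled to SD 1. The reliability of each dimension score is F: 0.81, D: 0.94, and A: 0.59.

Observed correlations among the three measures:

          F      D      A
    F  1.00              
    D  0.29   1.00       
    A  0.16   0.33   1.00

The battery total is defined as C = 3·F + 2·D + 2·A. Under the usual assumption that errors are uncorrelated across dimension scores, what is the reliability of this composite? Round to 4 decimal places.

0.8566

Var(C) = 3² + 2² + 2² + 2·[6·0.29 + 6·0.16 + 4·0.33] = 17 + 8.04 = 25.04.
Because errors are independent across components, Cov(Tᵢ,Tⱼ) = Cov(Xᵢ,Xⱼ); the off-diagonal part of the true-score variance is the same as above.
True-score variance = [3²·0.81 + 2²·0.94 + 2²·0.59] + 8.04 = 13.41 + 8.04 = 21.45.
Reliability = 21.45 / 25.04 = 0.8566.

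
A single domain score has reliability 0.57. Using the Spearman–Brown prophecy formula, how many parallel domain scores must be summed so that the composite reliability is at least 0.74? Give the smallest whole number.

3

k ≥ ρ*(1−ρ₁)/(ρ₁(1−ρ*)) = 0.74·0.43 / (0.57·0.26) = 2.147.
Smallest integer k = 3.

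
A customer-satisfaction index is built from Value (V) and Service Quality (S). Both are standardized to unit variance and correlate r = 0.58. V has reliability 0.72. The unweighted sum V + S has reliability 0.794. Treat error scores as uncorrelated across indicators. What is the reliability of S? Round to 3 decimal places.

0.629

Var(V+S) = 2 + 2·0.58 = 3.160.
True-score variance = ρ_V + ρ_S + 2·0.58, so 0.794 = (0.72 + ρ_S + 1.16) / 3.160.
ρ_S = 0.794·3.160 − 0.72 − 1.16 = 0.629.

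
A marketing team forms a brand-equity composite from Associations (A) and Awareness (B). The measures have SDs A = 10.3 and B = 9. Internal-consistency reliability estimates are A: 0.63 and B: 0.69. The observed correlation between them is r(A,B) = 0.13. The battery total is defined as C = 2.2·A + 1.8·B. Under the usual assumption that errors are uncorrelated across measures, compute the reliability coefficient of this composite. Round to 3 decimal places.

0.689

Var(C) = 2.2²·10.3² + 1.8²·9² + 2·[3.96·10.3·9·0.13] = 775.916 + 95.4439 = 871.36.
Because errors are independent across components, Cov(Tᵢ,Tⱼ) = Cov(Xᵢ,Xⱼ); the off-diagonal part of the true-score variance is the same as above.
True-score variance = [2.2²·10.3²·0.63 + 1.8²·9²·0.69] + 95.4439 = 504.573 + 95.4439 = 600.017.
Reliability = 600.017 / 871.36 = 0.689.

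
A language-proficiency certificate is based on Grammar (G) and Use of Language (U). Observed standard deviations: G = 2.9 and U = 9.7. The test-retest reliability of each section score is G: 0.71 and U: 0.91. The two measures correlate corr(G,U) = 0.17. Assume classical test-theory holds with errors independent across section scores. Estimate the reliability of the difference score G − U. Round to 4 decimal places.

Var(G−U) = 2.9² + 9.7² − 2·2.9·9.7·0.17 = 102.5 − 9.5642 = 92.9358.
With uncorrelated errors the cross-covariances are all true-score covariance, so they carry over unchanged; only the diagonal terms shrink to ρᵢσᵢ².
True-score variance = [2.9²·0.71 + 9.7²·0.91] − 9.5642 = 91.593 − 9.5642 = 82.0288.
Reliability = 82.0288 / 92.9358 = 0.8826.

0.8826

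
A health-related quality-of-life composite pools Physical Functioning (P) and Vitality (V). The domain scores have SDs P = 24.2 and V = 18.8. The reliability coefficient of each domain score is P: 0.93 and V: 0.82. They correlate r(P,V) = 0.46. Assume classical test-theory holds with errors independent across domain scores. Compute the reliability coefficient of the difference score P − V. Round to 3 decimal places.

Var(P−V) = 24.2² + 18.8² − 2·24.2·18.8·0.46 = 939.08 − 418.563 = 520.517.
Under uncorrelated errors the observed covariances equal the true-score covariances, so only the own-variance terms attenuate.
True-score variance = [24.2²·0.93 + 18.8²·0.82] − 418.563 = 834.466 − 418.563 = 415.903.
Reliability = 415.903 / 520.517 = 0.799.

0.799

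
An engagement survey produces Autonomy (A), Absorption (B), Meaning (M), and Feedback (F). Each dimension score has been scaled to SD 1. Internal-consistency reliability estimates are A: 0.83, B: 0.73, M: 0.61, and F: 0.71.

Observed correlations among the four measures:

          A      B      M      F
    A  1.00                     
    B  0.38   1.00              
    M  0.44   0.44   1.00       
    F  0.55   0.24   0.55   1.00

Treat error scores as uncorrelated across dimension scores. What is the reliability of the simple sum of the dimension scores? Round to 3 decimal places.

Var(A+B+M+F) = 4 + 2·[0.38 + 0.44 + 0.55 + 0.44 + 0.24 + 0.55] = 4 + 5.2 = 9.2.
Because errors are independent across components, Cov(Tᵢ,Tⱼ) = Cov(Xᵢ,Xⱼ); the off-diagonal part of the true-score variance is the same as above.
True-score variance = [0.83 + 0.73 + 0.61 + 0.71] + 5.2 = 2.88 + 5.2 = 8.08.
Reliability = 8.08 / 9.2 = 0.878.

0.878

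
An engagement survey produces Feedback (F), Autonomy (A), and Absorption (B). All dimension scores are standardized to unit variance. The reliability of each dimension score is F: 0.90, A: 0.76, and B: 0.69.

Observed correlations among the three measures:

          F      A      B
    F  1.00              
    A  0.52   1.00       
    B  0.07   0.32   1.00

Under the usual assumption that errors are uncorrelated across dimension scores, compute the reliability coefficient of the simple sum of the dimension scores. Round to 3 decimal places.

Var(F+A+B) = 3 + 2·[0.52 + 0.07 + 0.32] = 3 + 1.82 = 4.82.
Under uncorrelated errors the observed covariances equal the true-score covariances, so only the own-variance terms attenuate.
True-score variance = [0.90 + 0.76 + 0.69] + 1.82 = 2.35 + 1.82 = 4.17.
Reliability = 4.17 / 4.82 = 0.865.

0.865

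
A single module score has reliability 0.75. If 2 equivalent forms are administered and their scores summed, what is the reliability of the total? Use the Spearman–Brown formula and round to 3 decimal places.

0.857

ρ_k = kρ / (1 + (k−1)ρ) = 2·0.75 / (1 + 1·0.75) = 1.500 / 1.750 = 0.857.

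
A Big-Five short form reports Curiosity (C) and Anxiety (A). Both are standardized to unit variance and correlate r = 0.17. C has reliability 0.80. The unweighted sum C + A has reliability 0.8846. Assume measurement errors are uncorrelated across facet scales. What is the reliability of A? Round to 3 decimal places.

0.930

Var(C+A) = 2 + 2·0.17 = 2.340.
True-score variance = ρ_C + ρ_A + 2·0.17, so 0.8846 = (0.80 + ρ_A + 0.34) / 2.340.
ρ_A = 0.8846·2.340 − 0.80 − 0.34 = 0.930.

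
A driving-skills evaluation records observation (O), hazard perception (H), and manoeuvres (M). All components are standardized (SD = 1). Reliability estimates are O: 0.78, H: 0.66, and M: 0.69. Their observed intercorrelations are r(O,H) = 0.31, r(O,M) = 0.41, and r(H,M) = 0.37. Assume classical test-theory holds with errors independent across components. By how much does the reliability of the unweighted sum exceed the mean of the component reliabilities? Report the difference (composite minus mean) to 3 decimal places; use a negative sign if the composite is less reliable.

Var(sum) = 3 + 2.18 = 5.18; true-score variance = 2.13 + 2.18 = 4.31; composite reliability = 0.8320.
Mean component reliability = 0.7100.
Difference = 0.8320 − 0.7100 = 0.122.

0.122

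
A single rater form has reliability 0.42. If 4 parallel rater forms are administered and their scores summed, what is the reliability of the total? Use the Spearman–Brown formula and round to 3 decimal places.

0.743

ρ_k = kρ / (1 + (k−1)ρ) = 4·0.42 / (1 + 3·0.42) = 1.680 / 2.260 = 0.743.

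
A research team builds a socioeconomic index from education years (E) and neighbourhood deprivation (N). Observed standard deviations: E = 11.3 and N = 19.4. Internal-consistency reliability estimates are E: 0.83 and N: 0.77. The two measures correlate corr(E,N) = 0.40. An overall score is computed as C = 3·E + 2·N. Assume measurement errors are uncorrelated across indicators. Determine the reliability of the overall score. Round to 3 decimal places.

Var(C) = 3²·11.3² + 2²·19.4² + 2·[6·11.3·19.4·0.40] = 2654.65 + 1052.26 = 3706.91.
Because errors are independent across components, Cov(Tᵢ,Tⱼ) = Cov(Xᵢ,Xⱼ); the off-diagonal part of the true-score variance is the same as above.
True-score variance = [3²·11.3²·0.83 + 2²·19.4²·0.77] + 1052.26 = 2113.03 + 1052.26 = 3165.29.
Reliability = 3165.29 / 3706.91 = 0.854.

0.854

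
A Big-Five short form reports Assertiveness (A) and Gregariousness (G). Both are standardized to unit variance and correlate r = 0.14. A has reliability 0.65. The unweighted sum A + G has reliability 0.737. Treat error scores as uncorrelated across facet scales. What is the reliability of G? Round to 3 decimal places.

0.750

Var(A+G) = 2 + 2·0.14 = 2.280.
True-score variance = ρ_A + ρ_G + 2·0.14, so 0.737 = (0.65 + ρ_G + 0.28) / 2.280.
ρ_G = 0.737·2.280 − 0.65 − 0.28 = 0.750.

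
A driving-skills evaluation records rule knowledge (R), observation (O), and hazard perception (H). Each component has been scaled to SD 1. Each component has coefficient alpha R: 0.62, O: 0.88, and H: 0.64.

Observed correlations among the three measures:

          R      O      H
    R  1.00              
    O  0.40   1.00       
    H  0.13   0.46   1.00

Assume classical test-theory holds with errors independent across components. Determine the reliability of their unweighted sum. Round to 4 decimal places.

0.8273

Var(R+O+H) = 3 + 2·[0.40 + 0.13 + 0.46] = 3 + 1.98 = 4.98.
Under uncorrelated errors the observed covariances equal the true-score covariances, so only the own-variance terms attenuate.
True-score variance = [0.62 + 0.88 + 0.64] + 1.98 = 2.14 + 1.98 = 4.12.
Reliability = 4.12 / 4.98 = 0.8273.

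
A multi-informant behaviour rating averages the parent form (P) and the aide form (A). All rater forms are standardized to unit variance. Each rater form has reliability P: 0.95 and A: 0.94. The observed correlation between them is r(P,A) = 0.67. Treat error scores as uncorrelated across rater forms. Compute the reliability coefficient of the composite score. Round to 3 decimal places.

Var(P+A) = 2 + 2·[0.67] = 2 + 1.34 = 3.34.
Because errors are independent across components, Cov(Tᵢ,Tⱼ) = Cov(Xᵢ,Xⱼ); the off-diagonal part of the true-score variance is the same as above.
True-score variance = [0.95 + 0.94] + 1.34 = 1.89 + 1.34 = 3.23.
Reliability = 3.23 / 3.34 = 0.967.

0.967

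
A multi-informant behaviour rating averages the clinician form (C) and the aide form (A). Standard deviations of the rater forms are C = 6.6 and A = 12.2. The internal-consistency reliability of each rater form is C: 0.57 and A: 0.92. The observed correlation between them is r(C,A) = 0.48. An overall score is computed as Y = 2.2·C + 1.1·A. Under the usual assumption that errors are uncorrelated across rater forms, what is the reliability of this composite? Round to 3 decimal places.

0.818

Var(Y) = 2.2²·6.6² + 1.1²·12.2² + 2·[2.42·6.6·12.2·0.48] = 390.927 + 187.064 = 577.991.
With uncorrelated errors the cross-covariances are all true-score covariance, so they carry over unchanged; only the diagonal terms shrink to ρᵢσᵢ².
True-score variance = [2.2²·6.6²·0.57 + 1.1²·12.2²·0.92] + 187.064 = 285.862 + 187.064 = 472.926.
Reliability = 472.926 / 577.991 = 0.818.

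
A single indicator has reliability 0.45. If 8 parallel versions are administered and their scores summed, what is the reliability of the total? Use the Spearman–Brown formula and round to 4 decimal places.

ρ_k = kρ / (1 + (k−1)ρ) = 8·0.45 / (1 + 7·0.45) = 3.600 / 4.150 = 0.8675.

0.8675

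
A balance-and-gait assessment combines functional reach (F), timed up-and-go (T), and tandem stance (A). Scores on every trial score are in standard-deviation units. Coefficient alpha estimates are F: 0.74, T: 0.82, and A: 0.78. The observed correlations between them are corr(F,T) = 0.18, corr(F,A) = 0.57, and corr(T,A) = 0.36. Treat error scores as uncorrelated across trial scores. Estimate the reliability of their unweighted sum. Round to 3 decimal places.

Var(F+T+A) = 3 + 2·[0.18 + 0.57 + 0.36] = 3 + 2.22 = 5.22.
Under uncorrelated errors the observed covariances equal the true-score covariances, so only the own-variance terms attenuate.
True-score variance = [0.74 + 0.82 + 0.78] + 2.22 = 2.34 + 2.22 = 4.56.
Reliability = 4.56 / 5.22 = 0.874.

0.874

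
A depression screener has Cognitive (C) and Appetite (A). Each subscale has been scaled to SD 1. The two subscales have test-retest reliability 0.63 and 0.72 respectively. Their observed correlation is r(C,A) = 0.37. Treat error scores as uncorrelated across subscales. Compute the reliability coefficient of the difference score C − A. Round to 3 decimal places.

0.484

Var(C−A) = 1 + 1 − 2·0.37 = 2 − 0.74 = 1.26.
Under uncorrelated errors the observed covariances equal the true-score covariances, so only the own-variance terms attenuate.
True-score variance = [0.63 + 0.72] − 0.74 = 1.35 − 0.74 = 0.61.
Reliability = 0.61 / 1.26 = 0.484.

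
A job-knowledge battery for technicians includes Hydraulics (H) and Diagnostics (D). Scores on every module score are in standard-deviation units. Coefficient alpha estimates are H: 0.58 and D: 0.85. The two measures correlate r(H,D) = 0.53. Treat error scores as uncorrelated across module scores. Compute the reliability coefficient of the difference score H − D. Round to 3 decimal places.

Var(H−D) = 1 + 1 − 2·0.53 = 2 − 1.06 = 0.94.
Under uncorrelated errors the observed covariances equal the true-score covariances, so only the own-variance terms attenuate.
True-score variance = [0.58 + 0.85] − 1.06 = 1.43 − 1.06 = 0.37.
Reliability = 0.37 / 0.94 = 0.394.

0.394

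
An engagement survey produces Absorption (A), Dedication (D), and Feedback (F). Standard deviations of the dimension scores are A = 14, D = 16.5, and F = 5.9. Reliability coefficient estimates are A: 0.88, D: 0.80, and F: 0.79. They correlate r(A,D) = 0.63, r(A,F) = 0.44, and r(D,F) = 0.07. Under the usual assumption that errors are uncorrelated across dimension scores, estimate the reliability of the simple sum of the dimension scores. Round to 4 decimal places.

0.9031

Var(A+D+F) = 14² + 16.5² + 5.9² + 2·[14·16.5·0.63 + 14·5.9·0.44 + 16.5·5.9·0.07] = 503.06 + 377.377 = 880.437.
With uncorrelated errors the cross-covariances are all true-score covariance, so they carry over unchanged; only the diagonal terms shrink to ρᵢσᵢ².
True-score variance = [14²·0.88 + 16.5²·0.80 + 5.9²·0.79] + 377.377 = 417.78 + 377.377 = 795.157.
Reliability = 795.157 / 880.437 = 0.9031.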